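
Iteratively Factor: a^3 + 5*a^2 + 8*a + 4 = (a + 2)*(a^2 + 3*a + 2) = (a + 2)^2*(a + 1)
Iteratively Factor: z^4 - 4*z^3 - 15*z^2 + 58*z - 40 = (z - 1)*(z^3 - 3*z^2 - 18*z + 40) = (z - 5)*(z - 1)*(z^2 + 2*z - 8) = (z - 5)*(z - 1)*(z + 4)*(z - 2)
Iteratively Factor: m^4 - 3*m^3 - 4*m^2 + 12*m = (m - 2)*(m^3 - m^2 - 6*m) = (m - 2)*(m + 2)*(m^2 - 3*m) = m*(m - 2)*(m + 2)*(m - 3)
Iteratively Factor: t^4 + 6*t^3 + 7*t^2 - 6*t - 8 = (t + 2)*(t^3 + 4*t^2 - t - 4) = (t - 1)*(t + 2)*(t^2 + 5*t + 4) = (t - 1)*(t + 2)*(t + 4)*(t + 1)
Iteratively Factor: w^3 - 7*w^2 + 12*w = (w - 3)*(w^2 - 4*w) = (w - 4)*(w - 3)*(w)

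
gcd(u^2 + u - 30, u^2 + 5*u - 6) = u + 6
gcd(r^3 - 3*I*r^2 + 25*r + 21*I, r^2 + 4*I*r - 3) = r^2 + 4*I*r - 3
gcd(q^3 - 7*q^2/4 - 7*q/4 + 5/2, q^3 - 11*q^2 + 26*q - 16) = q^2 - 3*q + 2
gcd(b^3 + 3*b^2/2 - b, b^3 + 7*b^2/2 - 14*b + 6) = b - 1/2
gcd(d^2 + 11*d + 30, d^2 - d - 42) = d + 6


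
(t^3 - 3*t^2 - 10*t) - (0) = t^3 - 3*t^2 - 10*t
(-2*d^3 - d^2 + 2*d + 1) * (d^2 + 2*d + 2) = -2*d^5 - 5*d^4 - 4*d^3 + 3*d^2 + 6*d + 2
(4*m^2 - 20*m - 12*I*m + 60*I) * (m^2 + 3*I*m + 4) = 4*m^4 - 20*m^3 + 52*m^2 - 260*m - 48*I*m + 240*I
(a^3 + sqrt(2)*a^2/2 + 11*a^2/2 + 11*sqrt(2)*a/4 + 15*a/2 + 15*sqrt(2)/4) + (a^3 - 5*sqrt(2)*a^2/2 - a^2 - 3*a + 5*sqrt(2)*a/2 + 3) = 2*a^3 - 2*sqrt(2)*a^2 + 9*a^2/2 + 9*a/2 + 21*sqrt(2)*a/4 + 3 + 15*sqrt(2)/4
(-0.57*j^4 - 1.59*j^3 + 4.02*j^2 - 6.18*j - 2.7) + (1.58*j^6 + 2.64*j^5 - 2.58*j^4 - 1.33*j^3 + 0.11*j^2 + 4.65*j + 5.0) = 1.58*j^6 + 2.64*j^5 - 3.15*j^4 - 2.92*j^3 + 4.13*j^2 - 1.53*j + 2.3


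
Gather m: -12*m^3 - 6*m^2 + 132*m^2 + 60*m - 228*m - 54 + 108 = -12*m^3 + 126*m^2 - 168*m + 54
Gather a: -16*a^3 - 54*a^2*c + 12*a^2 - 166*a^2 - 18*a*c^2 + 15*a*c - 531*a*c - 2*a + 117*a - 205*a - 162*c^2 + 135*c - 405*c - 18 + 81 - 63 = -16*a^3 + a^2*(-54*c - 154) + a*(-18*c^2 - 516*c - 90) - 162*c^2 - 270*c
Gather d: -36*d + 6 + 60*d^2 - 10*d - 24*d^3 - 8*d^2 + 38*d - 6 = -24*d^3 + 52*d^2 - 8*d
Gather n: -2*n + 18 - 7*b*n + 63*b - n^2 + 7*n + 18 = 63*b - n^2 + n*(5 - 7*b) + 36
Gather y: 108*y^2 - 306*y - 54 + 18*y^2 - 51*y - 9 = 126*y^2 - 357*y - 63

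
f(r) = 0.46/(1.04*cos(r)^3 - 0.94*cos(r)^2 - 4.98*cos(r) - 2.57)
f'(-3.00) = 0.02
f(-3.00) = 1.07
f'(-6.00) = -0.00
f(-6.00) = -0.06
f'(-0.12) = 0.00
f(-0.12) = -0.06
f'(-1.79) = 0.84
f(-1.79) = -0.30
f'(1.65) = -0.46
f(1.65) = -0.21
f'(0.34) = -0.01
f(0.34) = -0.06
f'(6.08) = 0.01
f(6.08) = -0.06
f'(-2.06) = 4.65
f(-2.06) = -0.84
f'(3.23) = 0.00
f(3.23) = 1.07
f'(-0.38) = 0.01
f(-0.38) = -0.06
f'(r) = 0.46*(3.12*sin(r)*cos(r)^2 - 1.88*sin(r)*cos(r) - 4.98*sin(r))/(1.04*cos(r)^3 - 0.94*cos(r)^2 - 4.98*cos(r) - 2.57)^2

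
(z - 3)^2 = z^2 - 6*z + 9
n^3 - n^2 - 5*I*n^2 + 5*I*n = n*(n - 1)*(n - 5*I)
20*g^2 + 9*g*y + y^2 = (4*g + y)*(5*g + y)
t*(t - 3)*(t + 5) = t^3 + 2*t^2 - 15*t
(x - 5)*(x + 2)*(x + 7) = x^3 + 4*x^2 - 31*x - 70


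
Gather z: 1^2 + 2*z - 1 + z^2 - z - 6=z^2 + z - 6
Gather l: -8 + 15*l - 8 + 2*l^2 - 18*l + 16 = 2*l^2 - 3*l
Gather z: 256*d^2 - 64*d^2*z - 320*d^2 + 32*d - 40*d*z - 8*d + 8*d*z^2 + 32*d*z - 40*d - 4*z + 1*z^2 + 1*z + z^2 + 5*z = -64*d^2 - 16*d + z^2*(8*d + 2) + z*(-64*d^2 - 8*d + 2)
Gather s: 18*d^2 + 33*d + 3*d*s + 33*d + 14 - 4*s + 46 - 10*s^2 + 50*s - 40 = 18*d^2 + 66*d - 10*s^2 + s*(3*d + 46) + 20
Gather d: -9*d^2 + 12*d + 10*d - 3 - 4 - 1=-9*d^2 + 22*d - 8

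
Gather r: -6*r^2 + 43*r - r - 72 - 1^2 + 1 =-6*r^2 + 42*r - 72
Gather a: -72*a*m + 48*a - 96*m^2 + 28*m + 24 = a*(48 - 72*m) - 96*m^2 + 28*m + 24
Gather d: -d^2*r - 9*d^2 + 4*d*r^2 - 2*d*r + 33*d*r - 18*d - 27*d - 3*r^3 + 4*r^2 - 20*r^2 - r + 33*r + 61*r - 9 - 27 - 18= d^2*(-r - 9) + d*(4*r^2 + 31*r - 45) - 3*r^3 - 16*r^2 + 93*r - 54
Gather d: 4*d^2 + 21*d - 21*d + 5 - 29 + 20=4*d^2 - 4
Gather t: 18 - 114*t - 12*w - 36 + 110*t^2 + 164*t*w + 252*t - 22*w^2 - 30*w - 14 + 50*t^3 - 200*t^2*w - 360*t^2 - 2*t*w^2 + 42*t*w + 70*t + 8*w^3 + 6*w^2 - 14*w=50*t^3 + t^2*(-200*w - 250) + t*(-2*w^2 + 206*w + 208) + 8*w^3 - 16*w^2 - 56*w - 32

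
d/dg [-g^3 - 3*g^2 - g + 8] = -3*g^2 - 6*g - 1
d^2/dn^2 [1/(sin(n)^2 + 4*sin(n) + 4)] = 2*(2*sin(n) + cos(2*n) + 2)/(sin(n) + 2)^4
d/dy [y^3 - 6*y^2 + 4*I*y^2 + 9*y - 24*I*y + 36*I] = 3*y^2 + y*(-12 + 8*I) + 9 - 24*I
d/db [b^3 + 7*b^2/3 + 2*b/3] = 3*b^2 + 14*b/3 + 2/3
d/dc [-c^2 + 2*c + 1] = 2 - 2*c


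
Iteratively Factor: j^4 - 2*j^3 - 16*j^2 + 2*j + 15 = (j - 1)*(j^3 - j^2 - 17*j - 15) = (j - 1)*(j + 1)*(j^2 - 2*j - 15) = (j - 1)*(j + 1)*(j + 3)*(j - 5)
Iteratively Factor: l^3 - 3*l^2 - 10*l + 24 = (l - 4)*(l^2 + l - 6) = (l - 4)*(l + 3)*(l - 2)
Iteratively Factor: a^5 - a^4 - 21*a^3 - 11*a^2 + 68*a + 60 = (a + 3)*(a^4 - 4*a^3 - 9*a^2 + 16*a + 20) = (a + 2)*(a + 3)*(a^3 - 6*a^2 + 3*a + 10) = (a - 5)*(a + 2)*(a + 3)*(a^2 - a - 2) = (a - 5)*(a - 2)*(a + 2)*(a + 3)*(a + 1)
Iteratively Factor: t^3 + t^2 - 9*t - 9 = (t + 1)*(t^2 - 9) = (t - 3)*(t + 1)*(t + 3)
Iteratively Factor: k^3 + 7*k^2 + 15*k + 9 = (k + 3)*(k^2 + 4*k + 3) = (k + 1)*(k + 3)*(k + 3)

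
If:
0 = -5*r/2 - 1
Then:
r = -2/5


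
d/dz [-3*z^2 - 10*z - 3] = -6*z - 10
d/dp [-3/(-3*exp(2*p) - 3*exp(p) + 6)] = (-2*exp(p) - 1)*exp(p)/(exp(2*p) + exp(p) - 2)^2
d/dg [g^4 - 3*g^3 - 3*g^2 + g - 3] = 4*g^3 - 9*g^2 - 6*g + 1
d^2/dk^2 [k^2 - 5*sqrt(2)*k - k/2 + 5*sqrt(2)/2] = 2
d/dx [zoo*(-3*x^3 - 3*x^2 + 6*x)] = zoo*(x^2 + x + 1)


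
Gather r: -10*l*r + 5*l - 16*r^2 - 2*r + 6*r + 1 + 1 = 5*l - 16*r^2 + r*(4 - 10*l) + 2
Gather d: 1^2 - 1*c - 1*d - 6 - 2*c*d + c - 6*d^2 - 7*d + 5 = -6*d^2 + d*(-2*c - 8)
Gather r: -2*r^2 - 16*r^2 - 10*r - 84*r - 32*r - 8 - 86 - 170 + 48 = -18*r^2 - 126*r - 216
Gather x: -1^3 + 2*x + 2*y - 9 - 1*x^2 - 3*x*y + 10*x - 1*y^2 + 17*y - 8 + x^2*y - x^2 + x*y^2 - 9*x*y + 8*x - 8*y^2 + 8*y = x^2*(y - 2) + x*(y^2 - 12*y + 20) - 9*y^2 + 27*y - 18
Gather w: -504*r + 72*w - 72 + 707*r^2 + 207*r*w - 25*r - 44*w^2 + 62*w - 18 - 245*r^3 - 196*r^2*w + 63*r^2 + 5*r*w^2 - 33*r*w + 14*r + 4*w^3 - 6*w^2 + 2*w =-245*r^3 + 770*r^2 - 515*r + 4*w^3 + w^2*(5*r - 50) + w*(-196*r^2 + 174*r + 136) - 90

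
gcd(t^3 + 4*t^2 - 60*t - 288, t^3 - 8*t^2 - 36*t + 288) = t^2 - 2*t - 48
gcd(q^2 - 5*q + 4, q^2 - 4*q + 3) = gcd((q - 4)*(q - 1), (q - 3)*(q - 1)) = q - 1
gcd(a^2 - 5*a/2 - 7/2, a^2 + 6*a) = 1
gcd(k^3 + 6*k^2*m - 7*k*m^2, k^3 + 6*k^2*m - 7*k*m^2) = k^3 + 6*k^2*m - 7*k*m^2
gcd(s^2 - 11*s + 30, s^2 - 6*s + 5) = s - 5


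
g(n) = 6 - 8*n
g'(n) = -8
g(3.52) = -22.16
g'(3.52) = -8.00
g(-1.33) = 16.64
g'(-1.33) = -8.00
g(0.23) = 4.16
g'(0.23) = -8.00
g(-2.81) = 28.48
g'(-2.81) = -8.00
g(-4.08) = 38.64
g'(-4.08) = -8.00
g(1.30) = -4.40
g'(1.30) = -8.00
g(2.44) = -13.52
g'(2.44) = -8.00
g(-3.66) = 35.28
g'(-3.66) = -8.00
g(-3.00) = 30.00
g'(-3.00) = -8.00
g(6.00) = -42.00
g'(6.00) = -8.00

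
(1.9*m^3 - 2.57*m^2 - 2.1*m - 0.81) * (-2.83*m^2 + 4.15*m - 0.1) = -5.377*m^5 + 15.1581*m^4 - 4.9125*m^3 - 6.1657*m^2 - 3.1515*m + 0.081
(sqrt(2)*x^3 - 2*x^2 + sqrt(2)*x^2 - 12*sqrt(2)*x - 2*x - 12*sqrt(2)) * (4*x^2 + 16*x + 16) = 4*sqrt(2)*x^5 - 8*x^4 + 20*sqrt(2)*x^4 - 40*x^3 - 16*sqrt(2)*x^3 - 224*sqrt(2)*x^2 - 64*x^2 - 384*sqrt(2)*x - 32*x - 192*sqrt(2)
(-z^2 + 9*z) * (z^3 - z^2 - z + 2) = -z^5 + 10*z^4 - 8*z^3 - 11*z^2 + 18*z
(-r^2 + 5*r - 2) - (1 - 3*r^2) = 2*r^2 + 5*r - 3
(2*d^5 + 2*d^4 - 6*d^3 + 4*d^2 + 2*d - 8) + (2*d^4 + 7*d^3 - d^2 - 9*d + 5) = 2*d^5 + 4*d^4 + d^3 + 3*d^2 - 7*d - 3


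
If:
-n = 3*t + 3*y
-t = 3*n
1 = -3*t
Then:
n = 1/9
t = -1/3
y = 8/27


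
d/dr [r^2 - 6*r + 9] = 2*r - 6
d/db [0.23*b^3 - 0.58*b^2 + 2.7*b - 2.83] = 0.69*b^2 - 1.16*b + 2.7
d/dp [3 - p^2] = -2*p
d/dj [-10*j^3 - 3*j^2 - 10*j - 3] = -30*j^2 - 6*j - 10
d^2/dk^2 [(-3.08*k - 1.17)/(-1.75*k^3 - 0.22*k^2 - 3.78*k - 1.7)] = (56.595*k^5 + 50.1123*k^4 - 33.243056*k^3 - 63.178932*k^2 - 21.958188*k - 7.02446400000001)/(5.359375*k^9 + 2.02125*k^8 + 34.98285*k^7 + 24.361198*k^6 + 79.489956*k^5 + 77.150184*k^4 + 77.664972*k^3 + 74.77824*k^2 + 32.7726*k + 4.913)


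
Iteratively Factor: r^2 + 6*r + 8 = (r + 4)*(r + 2)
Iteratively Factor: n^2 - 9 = (n - 3)*(n + 3)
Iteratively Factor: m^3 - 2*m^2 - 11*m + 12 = (m + 3)*(m^2 - 5*m + 4) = (m - 1)*(m + 3)*(m - 4)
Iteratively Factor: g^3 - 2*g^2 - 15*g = (g - 5)*(g^2 + 3*g) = g*(g - 5)*(g + 3)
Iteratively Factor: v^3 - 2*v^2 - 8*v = (v + 2)*(v^2 - 4*v) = v*(v + 2)*(v - 4)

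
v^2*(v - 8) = v^3 - 8*v^2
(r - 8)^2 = r^2 - 16*r + 64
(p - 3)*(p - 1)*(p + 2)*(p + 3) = p^4 + p^3 - 11*p^2 - 9*p + 18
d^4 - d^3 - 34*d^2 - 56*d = d*(d - 7)*(d + 2)*(d + 4)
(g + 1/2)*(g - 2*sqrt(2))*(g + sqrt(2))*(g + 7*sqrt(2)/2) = g^4 + g^3/2 + 5*sqrt(2)*g^3/2 - 11*g^2 + 5*sqrt(2)*g^2/4 - 14*sqrt(2)*g - 11*g/2 - 7*sqrt(2)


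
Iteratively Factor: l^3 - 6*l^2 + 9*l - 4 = (l - 1)*(l^2 - 5*l + 4) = (l - 1)^2*(l - 4)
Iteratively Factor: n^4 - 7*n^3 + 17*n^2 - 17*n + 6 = (n - 3)*(n^3 - 4*n^2 + 5*n - 2) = (n - 3)*(n - 2)*(n^2 - 2*n + 1) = (n - 3)*(n - 2)*(n - 1)*(n - 1)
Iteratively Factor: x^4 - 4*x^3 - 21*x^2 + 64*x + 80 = (x + 4)*(x^3 - 8*x^2 + 11*x + 20) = (x - 4)*(x + 4)*(x^2 - 4*x - 5) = (x - 4)*(x + 1)*(x + 4)*(x - 5)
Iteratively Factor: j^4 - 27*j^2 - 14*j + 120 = (j + 3)*(j^3 - 3*j^2 - 18*j + 40) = (j - 5)*(j + 3)*(j^2 + 2*j - 8) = (j - 5)*(j - 2)*(j + 3)*(j + 4)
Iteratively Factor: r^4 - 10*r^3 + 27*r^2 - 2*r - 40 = (r + 1)*(r^3 - 11*r^2 + 38*r - 40) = (r - 2)*(r + 1)*(r^2 - 9*r + 20) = (r - 5)*(r - 2)*(r + 1)*(r - 4)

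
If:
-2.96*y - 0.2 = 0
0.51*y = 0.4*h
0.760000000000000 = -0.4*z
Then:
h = -0.09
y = -0.07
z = -1.90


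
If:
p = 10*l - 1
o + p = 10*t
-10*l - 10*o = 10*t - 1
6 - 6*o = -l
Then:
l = -54/131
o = 122/131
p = -671/131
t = -549/1310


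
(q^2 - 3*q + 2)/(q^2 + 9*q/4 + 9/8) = 8*(q^2 - 3*q + 2)/(8*q^2 + 18*q + 9)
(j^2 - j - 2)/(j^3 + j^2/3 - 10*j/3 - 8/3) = 3/(3*j + 4)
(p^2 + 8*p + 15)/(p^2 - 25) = (p + 3)/(p - 5)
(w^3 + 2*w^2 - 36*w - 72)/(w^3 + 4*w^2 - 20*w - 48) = (w - 6)/(w - 4)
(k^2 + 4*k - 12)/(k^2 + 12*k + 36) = (k - 2)/(k + 6)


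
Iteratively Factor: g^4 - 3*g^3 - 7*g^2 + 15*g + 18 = (g + 1)*(g^3 - 4*g^2 - 3*g + 18) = (g - 3)*(g + 1)*(g^2 - g - 6) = (g - 3)^2*(g + 1)*(g + 2)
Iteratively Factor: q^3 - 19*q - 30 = (q + 2)*(q^2 - 2*q - 15) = (q + 2)*(q + 3)*(q - 5)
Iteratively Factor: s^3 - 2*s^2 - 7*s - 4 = (s - 4)*(s^2 + 2*s + 1) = (s - 4)*(s + 1)*(s + 1)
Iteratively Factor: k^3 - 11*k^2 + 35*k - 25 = (k - 5)*(k^2 - 6*k + 5) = (k - 5)^2*(k - 1)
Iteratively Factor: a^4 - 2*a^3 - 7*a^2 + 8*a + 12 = (a - 3)*(a^3 + a^2 - 4*a - 4) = (a - 3)*(a - 2)*(a^2 + 3*a + 2) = (a - 3)*(a - 2)*(a + 2)*(a + 1)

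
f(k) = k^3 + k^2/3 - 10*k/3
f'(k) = 3*k^2 + 2*k/3 - 10/3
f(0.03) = -0.10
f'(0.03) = -3.31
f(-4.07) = -48.33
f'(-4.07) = 43.65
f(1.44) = -1.12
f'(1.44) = 3.85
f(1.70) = 0.21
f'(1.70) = 6.47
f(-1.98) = 0.14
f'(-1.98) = 7.11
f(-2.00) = 0.00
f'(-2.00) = 7.33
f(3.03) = 20.78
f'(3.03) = 26.23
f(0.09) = -0.30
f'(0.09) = -3.25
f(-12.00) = -1640.00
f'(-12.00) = 420.67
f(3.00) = 20.00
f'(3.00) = 25.67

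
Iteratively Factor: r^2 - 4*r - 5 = (r + 1)*(r - 5)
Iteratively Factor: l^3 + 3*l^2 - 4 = (l + 2)*(l^2 + l - 2) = (l + 2)^2*(l - 1)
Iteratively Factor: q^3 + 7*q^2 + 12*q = (q)*(q^2 + 7*q + 12) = q*(q + 4)*(q + 3)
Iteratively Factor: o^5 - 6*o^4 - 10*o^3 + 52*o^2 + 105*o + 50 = (o + 1)*(o^4 - 7*o^3 - 3*o^2 + 55*o + 50) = (o + 1)*(o + 2)*(o^3 - 9*o^2 + 15*o + 25) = (o - 5)*(o + 1)*(o + 2)*(o^2 - 4*o - 5) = (o - 5)^2*(o + 1)*(o + 2)*(o + 1)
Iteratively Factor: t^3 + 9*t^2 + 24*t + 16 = (t + 4)*(t^2 + 5*t + 4) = (t + 4)^2*(t + 1)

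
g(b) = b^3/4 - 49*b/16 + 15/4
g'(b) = 3*b^2/4 - 49/16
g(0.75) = 1.56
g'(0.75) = -2.64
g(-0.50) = 5.25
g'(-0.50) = -2.88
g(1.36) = 0.21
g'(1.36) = -1.68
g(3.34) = 2.84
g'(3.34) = 5.30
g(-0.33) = 4.75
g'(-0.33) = -2.98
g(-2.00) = 7.88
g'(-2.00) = -0.06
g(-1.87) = 7.84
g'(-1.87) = -0.44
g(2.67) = 0.33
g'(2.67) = 2.28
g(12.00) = 399.00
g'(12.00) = 104.94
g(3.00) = 1.31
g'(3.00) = 3.69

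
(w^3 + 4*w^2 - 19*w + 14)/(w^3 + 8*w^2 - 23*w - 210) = (w^2 - 3*w + 2)/(w^2 + w - 30)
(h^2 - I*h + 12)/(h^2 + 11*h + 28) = (h^2 - I*h + 12)/(h^2 + 11*h + 28)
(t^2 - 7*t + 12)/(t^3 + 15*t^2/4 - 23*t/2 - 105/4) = 4*(t - 4)/(4*t^2 + 27*t + 35)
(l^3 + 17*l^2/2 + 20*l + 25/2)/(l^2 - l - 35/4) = 2*(l^2 + 6*l + 5)/(2*l - 7)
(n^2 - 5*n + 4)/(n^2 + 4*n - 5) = (n - 4)/(n + 5)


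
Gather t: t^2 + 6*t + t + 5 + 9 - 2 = t^2 + 7*t + 12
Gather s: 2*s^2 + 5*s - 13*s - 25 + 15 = 2*s^2 - 8*s - 10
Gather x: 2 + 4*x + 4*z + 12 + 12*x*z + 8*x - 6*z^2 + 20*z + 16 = x*(12*z + 12) - 6*z^2 + 24*z + 30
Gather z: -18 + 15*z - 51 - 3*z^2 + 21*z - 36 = -3*z^2 + 36*z - 105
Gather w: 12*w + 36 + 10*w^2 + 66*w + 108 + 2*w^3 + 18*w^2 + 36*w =2*w^3 + 28*w^2 + 114*w + 144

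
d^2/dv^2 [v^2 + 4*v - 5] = 2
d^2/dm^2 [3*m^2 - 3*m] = 6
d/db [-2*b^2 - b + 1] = -4*b - 1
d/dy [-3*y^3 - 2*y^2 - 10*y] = -9*y^2 - 4*y - 10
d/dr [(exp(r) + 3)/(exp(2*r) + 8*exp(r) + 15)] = -exp(r)/(exp(2*r) + 10*exp(r) + 25)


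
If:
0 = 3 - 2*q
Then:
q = 3/2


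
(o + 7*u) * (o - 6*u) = o^2 + o*u - 42*u^2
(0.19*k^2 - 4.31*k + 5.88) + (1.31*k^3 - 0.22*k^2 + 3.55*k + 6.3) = 1.31*k^3 - 0.03*k^2 - 0.76*k + 12.18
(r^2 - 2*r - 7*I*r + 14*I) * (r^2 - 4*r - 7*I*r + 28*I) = r^4 - 6*r^3 - 14*I*r^3 - 41*r^2 + 84*I*r^2 + 294*r - 112*I*r - 392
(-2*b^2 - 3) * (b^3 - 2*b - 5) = -2*b^5 + b^3 + 10*b^2 + 6*b + 15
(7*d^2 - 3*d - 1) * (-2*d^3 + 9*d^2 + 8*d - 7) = -14*d^5 + 69*d^4 + 31*d^3 - 82*d^2 + 13*d + 7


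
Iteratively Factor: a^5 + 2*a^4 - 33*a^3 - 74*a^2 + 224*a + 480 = (a + 4)*(a^4 - 2*a^3 - 25*a^2 + 26*a + 120) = (a + 4)^2*(a^3 - 6*a^2 - a + 30) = (a - 5)*(a + 4)^2*(a^2 - a - 6) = (a - 5)*(a - 3)*(a + 4)^2*(a + 2)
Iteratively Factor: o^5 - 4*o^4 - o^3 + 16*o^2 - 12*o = (o - 3)*(o^4 - o^3 - 4*o^2 + 4*o) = (o - 3)*(o - 1)*(o^3 - 4*o) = (o - 3)*(o - 1)*(o + 2)*(o^2 - 2*o) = (o - 3)*(o - 2)*(o - 1)*(o + 2)*(o)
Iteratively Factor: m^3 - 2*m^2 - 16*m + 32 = (m + 4)*(m^2 - 6*m + 8) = (m - 4)*(m + 4)*(m - 2)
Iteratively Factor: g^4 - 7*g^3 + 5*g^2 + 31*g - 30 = (g - 3)*(g^3 - 4*g^2 - 7*g + 10) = (g - 3)*(g + 2)*(g^2 - 6*g + 5) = (g - 5)*(g - 3)*(g + 2)*(g - 1)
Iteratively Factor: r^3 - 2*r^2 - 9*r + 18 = (r - 3)*(r^2 + r - 6) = (r - 3)*(r - 2)*(r + 3)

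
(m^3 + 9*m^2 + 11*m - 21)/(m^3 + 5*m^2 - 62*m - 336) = (m^2 + 2*m - 3)/(m^2 - 2*m - 48)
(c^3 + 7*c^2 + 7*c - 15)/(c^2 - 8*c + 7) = (c^2 + 8*c + 15)/(c - 7)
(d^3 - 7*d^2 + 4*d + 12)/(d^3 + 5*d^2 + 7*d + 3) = (d^2 - 8*d + 12)/(d^2 + 4*d + 3)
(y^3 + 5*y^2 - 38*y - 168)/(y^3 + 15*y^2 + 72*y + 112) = (y - 6)/(y + 4)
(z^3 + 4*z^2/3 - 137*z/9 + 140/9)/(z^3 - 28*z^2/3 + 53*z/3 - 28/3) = (3*z^2 + 8*z - 35)/(3*(z^2 - 8*z + 7))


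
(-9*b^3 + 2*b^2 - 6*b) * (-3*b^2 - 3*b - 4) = 27*b^5 + 21*b^4 + 48*b^3 + 10*b^2 + 24*b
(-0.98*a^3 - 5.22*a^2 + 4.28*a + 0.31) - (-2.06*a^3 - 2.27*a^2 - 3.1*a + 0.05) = 1.08*a^3 - 2.95*a^2 + 7.38*a + 0.26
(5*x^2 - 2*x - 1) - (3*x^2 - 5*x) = 2*x^2 + 3*x - 1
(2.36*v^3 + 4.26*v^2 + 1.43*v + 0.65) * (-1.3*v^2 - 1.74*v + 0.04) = -3.068*v^5 - 9.6444*v^4 - 9.177*v^3 - 3.1628*v^2 - 1.0738*v + 0.026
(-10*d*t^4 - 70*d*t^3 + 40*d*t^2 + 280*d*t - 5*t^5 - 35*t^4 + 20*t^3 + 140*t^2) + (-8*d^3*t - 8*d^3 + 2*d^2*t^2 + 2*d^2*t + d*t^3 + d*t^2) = -8*d^3*t - 8*d^3 + 2*d^2*t^2 + 2*d^2*t - 10*d*t^4 - 69*d*t^3 + 41*d*t^2 + 280*d*t - 5*t^5 - 35*t^4 + 20*t^3 + 140*t^2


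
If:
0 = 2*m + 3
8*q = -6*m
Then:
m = -3/2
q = 9/8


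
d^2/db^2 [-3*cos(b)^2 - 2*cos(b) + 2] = 2*cos(b) + 6*cos(2*b)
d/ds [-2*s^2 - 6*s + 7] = -4*s - 6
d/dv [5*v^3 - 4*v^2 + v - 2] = 15*v^2 - 8*v + 1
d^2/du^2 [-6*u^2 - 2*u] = -12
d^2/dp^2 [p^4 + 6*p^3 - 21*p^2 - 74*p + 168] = 12*p^2 + 36*p - 42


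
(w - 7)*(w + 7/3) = w^2 - 14*w/3 - 49/3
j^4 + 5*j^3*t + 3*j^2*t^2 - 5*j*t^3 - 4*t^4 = (j - t)*(j + t)^2*(j + 4*t)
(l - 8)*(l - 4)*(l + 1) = l^3 - 11*l^2 + 20*l + 32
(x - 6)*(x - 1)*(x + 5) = x^3 - 2*x^2 - 29*x + 30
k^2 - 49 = (k - 7)*(k + 7)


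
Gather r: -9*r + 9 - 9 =-9*r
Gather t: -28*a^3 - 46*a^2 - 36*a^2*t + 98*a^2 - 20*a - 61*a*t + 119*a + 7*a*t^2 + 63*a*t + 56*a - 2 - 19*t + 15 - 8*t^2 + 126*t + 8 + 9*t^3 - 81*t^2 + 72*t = -28*a^3 + 52*a^2 + 155*a + 9*t^3 + t^2*(7*a - 89) + t*(-36*a^2 + 2*a + 179) + 21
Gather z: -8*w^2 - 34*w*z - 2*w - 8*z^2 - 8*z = -8*w^2 - 2*w - 8*z^2 + z*(-34*w - 8)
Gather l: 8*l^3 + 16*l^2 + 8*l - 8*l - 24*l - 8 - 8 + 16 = 8*l^3 + 16*l^2 - 24*l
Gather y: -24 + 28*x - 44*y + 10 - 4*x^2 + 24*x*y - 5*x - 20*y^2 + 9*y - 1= -4*x^2 + 23*x - 20*y^2 + y*(24*x - 35) - 15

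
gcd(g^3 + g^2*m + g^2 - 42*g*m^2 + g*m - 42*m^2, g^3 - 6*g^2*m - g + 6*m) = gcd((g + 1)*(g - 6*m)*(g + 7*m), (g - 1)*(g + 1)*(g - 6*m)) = g^2 - 6*g*m + g - 6*m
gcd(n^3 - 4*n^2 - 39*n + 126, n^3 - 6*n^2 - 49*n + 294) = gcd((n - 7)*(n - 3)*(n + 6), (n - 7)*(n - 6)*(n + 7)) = n - 7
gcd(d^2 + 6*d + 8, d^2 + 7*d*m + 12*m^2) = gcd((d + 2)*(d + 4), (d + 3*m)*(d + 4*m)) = 1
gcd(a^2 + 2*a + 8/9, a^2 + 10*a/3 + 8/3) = a + 4/3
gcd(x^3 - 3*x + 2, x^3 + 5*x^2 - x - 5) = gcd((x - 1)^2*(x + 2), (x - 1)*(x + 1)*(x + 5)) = x - 1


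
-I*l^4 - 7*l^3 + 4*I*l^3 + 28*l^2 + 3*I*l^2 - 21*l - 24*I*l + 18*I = (l - 3)*(l - 6*I)*(l - I)*(-I*l + I)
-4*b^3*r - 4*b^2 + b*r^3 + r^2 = (-2*b + r)*(2*b + r)*(b*r + 1)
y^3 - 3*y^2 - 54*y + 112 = (y - 8)*(y - 2)*(y + 7)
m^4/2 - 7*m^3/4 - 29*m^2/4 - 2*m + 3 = (m/2 + 1)*(m - 6)*(m - 1/2)*(m + 1)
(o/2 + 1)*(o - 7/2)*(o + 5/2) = o^3/2 + o^2/2 - 43*o/8 - 35/4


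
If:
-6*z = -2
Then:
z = 1/3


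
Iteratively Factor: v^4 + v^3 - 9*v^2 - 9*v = (v + 1)*(v^3 - 9*v) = v*(v + 1)*(v^2 - 9) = v*(v + 1)*(v + 3)*(v - 3)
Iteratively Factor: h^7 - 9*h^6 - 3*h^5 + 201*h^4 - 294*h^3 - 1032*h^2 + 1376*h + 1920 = (h - 5)*(h^6 - 4*h^5 - 23*h^4 + 86*h^3 + 136*h^2 - 352*h - 384) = (h - 5)*(h - 4)*(h^5 - 23*h^3 - 6*h^2 + 112*h + 96) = (h - 5)*(h - 4)*(h + 2)*(h^4 - 2*h^3 - 19*h^2 + 32*h + 48) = (h - 5)*(h - 4)*(h + 2)*(h + 4)*(h^3 - 6*h^2 + 5*h + 12) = (h - 5)*(h - 4)*(h - 3)*(h + 2)*(h + 4)*(h^2 - 3*h - 4) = (h - 5)*(h - 4)^2*(h - 3)*(h + 2)*(h + 4)*(h + 1)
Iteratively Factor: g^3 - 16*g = (g)*(g^2 - 16) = g*(g - 4)*(g + 4)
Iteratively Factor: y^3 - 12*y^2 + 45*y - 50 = (y - 5)*(y^2 - 7*y + 10) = (y - 5)^2*(y - 2)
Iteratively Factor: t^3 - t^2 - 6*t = (t - 3)*(t^2 + 2*t) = (t - 3)*(t + 2)*(t)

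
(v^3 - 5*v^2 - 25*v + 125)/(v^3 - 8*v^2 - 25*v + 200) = (v - 5)/(v - 8)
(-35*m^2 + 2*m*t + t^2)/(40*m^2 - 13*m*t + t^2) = (7*m + t)/(-8*m + t)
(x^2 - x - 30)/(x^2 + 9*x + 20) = (x - 6)/(x + 4)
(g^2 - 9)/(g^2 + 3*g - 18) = (g + 3)/(g + 6)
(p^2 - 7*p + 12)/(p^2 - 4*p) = (p - 3)/p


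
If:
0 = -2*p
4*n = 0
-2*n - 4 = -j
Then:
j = 4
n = 0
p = 0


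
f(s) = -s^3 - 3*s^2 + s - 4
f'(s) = -3*s^2 - 6*s + 1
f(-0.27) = -4.47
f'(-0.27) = 2.40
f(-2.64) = -9.15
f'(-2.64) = -4.07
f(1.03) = -7.25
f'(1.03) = -8.36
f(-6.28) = 119.08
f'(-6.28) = -79.64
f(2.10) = -24.39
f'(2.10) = -24.83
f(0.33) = -4.03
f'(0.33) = -1.31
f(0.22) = -3.94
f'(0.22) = -0.47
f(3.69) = -91.40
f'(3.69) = -61.99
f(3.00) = -55.00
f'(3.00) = -44.00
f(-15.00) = 2681.00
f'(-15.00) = -584.00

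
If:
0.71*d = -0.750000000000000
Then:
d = -1.06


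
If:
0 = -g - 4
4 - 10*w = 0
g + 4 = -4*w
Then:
No Solution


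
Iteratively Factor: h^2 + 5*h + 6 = (h + 3)*(h + 2)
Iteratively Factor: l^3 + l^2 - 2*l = (l)*(l^2 + l - 2) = l*(l + 2)*(l - 1)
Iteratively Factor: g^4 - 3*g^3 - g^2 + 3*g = (g)*(g^3 - 3*g^2 - g + 3) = g*(g - 3)*(g^2 - 1) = g*(g - 3)*(g - 1)*(g + 1)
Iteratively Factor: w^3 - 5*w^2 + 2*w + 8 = (w - 4)*(w^2 - w - 2) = (w - 4)*(w + 1)*(w - 2)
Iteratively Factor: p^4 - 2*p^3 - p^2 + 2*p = (p)*(p^3 - 2*p^2 - p + 2) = p*(p - 1)*(p^2 - p - 2) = p*(p - 2)*(p - 1)*(p + 1)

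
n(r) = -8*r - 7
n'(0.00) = -8.00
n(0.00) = -7.00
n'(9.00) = -8.00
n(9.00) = -79.00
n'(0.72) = -8.00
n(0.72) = -12.76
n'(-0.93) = -8.00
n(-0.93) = 0.44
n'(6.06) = -8.00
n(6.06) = -55.48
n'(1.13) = -8.00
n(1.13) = -16.04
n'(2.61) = -8.00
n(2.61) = -27.88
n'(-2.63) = -8.00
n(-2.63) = 14.04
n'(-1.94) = -8.00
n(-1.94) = 8.52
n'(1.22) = -8.00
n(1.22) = -16.76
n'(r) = -8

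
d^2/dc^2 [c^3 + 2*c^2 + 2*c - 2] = 6*c + 4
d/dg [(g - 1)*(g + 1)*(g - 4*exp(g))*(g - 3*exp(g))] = -7*g^3*exp(g) + 4*g^3 + 24*g^2*exp(2*g) - 21*g^2*exp(g) + 24*g*exp(2*g) + 7*g*exp(g) - 2*g - 24*exp(2*g) + 7*exp(g)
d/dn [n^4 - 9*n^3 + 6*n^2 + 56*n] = 4*n^3 - 27*n^2 + 12*n + 56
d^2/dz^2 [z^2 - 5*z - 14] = 2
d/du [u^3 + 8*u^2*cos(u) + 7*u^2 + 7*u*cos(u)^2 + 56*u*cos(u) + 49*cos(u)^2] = -8*u^2*sin(u) + 3*u^2 - 56*u*sin(u) - 7*u*sin(2*u) + 16*u*cos(u) + 14*u - 49*sin(2*u) + 7*cos(u)^2 + 56*cos(u)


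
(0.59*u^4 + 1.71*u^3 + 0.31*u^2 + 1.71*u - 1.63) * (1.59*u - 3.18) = 0.9381*u^5 + 0.8427*u^4 - 4.9449*u^3 + 1.7331*u^2 - 8.0295*u + 5.1834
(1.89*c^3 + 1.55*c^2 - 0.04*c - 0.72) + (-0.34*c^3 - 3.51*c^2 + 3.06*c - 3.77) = 1.55*c^3 - 1.96*c^2 + 3.02*c - 4.49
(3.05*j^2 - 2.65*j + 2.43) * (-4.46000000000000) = -13.603*j^2 + 11.819*j - 10.8378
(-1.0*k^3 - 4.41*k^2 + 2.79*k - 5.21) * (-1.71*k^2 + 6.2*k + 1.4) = 1.71*k^5 + 1.3411*k^4 - 33.5129*k^3 + 20.0331*k^2 - 28.396*k - 7.294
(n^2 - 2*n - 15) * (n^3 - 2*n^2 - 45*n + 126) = n^5 - 4*n^4 - 56*n^3 + 246*n^2 + 423*n - 1890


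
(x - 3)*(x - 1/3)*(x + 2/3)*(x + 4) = x^4 + 4*x^3/3 - 107*x^2/9 - 38*x/9 + 8/3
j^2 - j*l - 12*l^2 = (j - 4*l)*(j + 3*l)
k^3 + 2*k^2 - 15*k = k*(k - 3)*(k + 5)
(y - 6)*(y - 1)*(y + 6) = y^3 - y^2 - 36*y + 36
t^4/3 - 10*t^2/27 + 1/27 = (t/3 + 1/3)*(t - 1)*(t - 1/3)*(t + 1/3)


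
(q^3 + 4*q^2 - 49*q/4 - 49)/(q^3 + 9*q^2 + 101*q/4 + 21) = (2*q - 7)/(2*q + 3)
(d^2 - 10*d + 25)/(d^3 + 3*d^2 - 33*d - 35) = (d - 5)/(d^2 + 8*d + 7)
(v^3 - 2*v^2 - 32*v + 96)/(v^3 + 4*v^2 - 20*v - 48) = (v - 4)/(v + 2)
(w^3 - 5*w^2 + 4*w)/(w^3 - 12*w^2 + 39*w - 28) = w/(w - 7)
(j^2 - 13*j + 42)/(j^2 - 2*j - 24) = (j - 7)/(j + 4)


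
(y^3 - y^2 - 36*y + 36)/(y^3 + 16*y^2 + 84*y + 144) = (y^2 - 7*y + 6)/(y^2 + 10*y + 24)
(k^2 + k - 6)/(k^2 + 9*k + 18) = (k - 2)/(k + 6)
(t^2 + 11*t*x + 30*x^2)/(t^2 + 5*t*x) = (t + 6*x)/t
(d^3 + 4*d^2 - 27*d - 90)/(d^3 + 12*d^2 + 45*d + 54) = (d - 5)/(d + 3)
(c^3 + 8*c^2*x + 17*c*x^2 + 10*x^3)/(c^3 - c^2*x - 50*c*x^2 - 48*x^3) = (-c^2 - 7*c*x - 10*x^2)/(-c^2 + 2*c*x + 48*x^2)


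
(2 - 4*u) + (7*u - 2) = 3*u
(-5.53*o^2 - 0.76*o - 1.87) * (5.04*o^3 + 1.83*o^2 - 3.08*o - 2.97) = -27.8712*o^5 - 13.9503*o^4 + 6.2168*o^3 + 15.3428*o^2 + 8.0168*o + 5.5539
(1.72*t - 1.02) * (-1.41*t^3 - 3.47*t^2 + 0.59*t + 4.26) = -2.4252*t^4 - 4.5302*t^3 + 4.5542*t^2 + 6.7254*t - 4.3452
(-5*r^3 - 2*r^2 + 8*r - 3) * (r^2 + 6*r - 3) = -5*r^5 - 32*r^4 + 11*r^3 + 51*r^2 - 42*r + 9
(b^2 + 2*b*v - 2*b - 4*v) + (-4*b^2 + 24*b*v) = -3*b^2 + 26*b*v - 2*b - 4*v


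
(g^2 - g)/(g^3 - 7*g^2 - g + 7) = g/(g^2 - 6*g - 7)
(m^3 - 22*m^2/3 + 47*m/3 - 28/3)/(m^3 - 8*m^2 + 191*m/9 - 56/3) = 3*(m^2 - 5*m + 4)/(3*m^2 - 17*m + 24)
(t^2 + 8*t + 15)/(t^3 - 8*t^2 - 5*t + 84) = (t + 5)/(t^2 - 11*t + 28)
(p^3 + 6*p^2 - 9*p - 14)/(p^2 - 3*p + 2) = (p^2 + 8*p + 7)/(p - 1)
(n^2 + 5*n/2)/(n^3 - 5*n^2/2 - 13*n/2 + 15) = n/(n^2 - 5*n + 6)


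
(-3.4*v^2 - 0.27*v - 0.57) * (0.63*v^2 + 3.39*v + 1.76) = -2.142*v^4 - 11.6961*v^3 - 7.2584*v^2 - 2.4075*v - 1.0032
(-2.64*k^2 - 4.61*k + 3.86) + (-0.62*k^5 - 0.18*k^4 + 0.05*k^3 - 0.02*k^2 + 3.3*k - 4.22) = -0.62*k^5 - 0.18*k^4 + 0.05*k^3 - 2.66*k^2 - 1.31*k - 0.36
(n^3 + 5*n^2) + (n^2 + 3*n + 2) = n^3 + 6*n^2 + 3*n + 2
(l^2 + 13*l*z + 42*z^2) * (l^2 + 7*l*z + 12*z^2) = l^4 + 20*l^3*z + 145*l^2*z^2 + 450*l*z^3 + 504*z^4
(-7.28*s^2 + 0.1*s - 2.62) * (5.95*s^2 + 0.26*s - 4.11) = -43.316*s^4 - 1.2978*s^3 + 14.3578*s^2 - 1.0922*s + 10.7682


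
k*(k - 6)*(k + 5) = k^3 - k^2 - 30*k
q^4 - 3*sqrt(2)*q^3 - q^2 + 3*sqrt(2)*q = q*(q - 1)*(q + 1)*(q - 3*sqrt(2))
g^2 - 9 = (g - 3)*(g + 3)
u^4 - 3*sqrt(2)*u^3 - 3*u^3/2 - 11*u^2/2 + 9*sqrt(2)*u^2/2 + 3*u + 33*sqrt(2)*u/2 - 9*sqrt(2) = (u - 3)*(u - 1/2)*(u + 2)*(u - 3*sqrt(2))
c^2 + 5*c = c*(c + 5)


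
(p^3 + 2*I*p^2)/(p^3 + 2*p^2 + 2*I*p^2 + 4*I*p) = p/(p + 2)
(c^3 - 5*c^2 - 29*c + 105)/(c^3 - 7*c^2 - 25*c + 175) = (c - 3)/(c - 5)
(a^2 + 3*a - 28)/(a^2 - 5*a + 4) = (a + 7)/(a - 1)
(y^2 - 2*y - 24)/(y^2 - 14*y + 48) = (y + 4)/(y - 8)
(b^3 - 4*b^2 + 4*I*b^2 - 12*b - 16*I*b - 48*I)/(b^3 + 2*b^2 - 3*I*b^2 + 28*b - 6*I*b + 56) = (b - 6)/(b - 7*I)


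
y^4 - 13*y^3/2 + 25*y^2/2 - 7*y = y*(y - 7/2)*(y - 2)*(y - 1)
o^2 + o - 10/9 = (o - 2/3)*(o + 5/3)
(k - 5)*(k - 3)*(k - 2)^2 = k^4 - 12*k^3 + 51*k^2 - 92*k + 60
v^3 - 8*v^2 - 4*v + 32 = (v - 8)*(v - 2)*(v + 2)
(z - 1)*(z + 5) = z^2 + 4*z - 5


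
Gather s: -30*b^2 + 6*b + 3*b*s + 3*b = -30*b^2 + 3*b*s + 9*b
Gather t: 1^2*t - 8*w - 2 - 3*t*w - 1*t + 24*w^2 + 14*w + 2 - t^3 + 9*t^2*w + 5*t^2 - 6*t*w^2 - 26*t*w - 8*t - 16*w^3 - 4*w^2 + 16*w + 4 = -t^3 + t^2*(9*w + 5) + t*(-6*w^2 - 29*w - 8) - 16*w^3 + 20*w^2 + 22*w + 4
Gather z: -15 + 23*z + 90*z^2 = 90*z^2 + 23*z - 15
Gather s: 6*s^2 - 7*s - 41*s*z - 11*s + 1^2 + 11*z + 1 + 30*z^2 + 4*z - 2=6*s^2 + s*(-41*z - 18) + 30*z^2 + 15*z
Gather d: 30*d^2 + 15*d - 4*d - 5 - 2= 30*d^2 + 11*d - 7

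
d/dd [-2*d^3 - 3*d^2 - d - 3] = -6*d^2 - 6*d - 1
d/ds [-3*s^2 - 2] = -6*s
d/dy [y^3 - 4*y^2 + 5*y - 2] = 3*y^2 - 8*y + 5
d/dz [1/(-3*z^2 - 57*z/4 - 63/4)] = 4*(8*z + 19)/(3*(4*z^2 + 19*z + 21)^2)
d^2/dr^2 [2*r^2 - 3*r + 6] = 4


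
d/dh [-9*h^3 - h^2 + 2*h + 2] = -27*h^2 - 2*h + 2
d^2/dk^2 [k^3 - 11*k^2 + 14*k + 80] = 6*k - 22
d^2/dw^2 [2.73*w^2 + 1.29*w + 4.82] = 5.46000000000000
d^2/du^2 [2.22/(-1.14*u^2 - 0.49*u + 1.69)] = (5.770224*u^2 + 2.480184*u - 2.22*(2.28*u + 0.49)*(4.56*u + 0.98) - 8.554104)/(1.14*u^2 + 0.49*u - 1.69)^3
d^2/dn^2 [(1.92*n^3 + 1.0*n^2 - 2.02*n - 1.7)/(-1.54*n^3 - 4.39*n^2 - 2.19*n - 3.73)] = (21.217504*n^6 + 67.596144*n^5 + 282.90108*n^4 + 392.231124*n^3 + 95.881308*n^2 - 319.264992*n - 100.194588)/(3.652264*n^9 + 31.233972*n^8 + 104.618514*n^7 + 199.977007*n^6 + 300.077907*n^5 + 354.298224*n^4 + 289.944615*n^3 + 236.901252*n^2 + 91.407753*n + 51.895117)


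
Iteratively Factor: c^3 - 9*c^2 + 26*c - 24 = (c - 4)*(c^2 - 5*c + 6) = (c - 4)*(c - 3)*(c - 2)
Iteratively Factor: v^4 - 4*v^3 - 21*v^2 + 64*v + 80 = (v + 1)*(v^3 - 5*v^2 - 16*v + 80) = (v + 1)*(v + 4)*(v^2 - 9*v + 20) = (v - 4)*(v + 1)*(v + 4)*(v - 5)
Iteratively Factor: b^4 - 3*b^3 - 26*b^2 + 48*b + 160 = (b - 4)*(b^3 + b^2 - 22*b - 40) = (b - 4)*(b + 2)*(b^2 - b - 20) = (b - 4)*(b + 2)*(b + 4)*(b - 5)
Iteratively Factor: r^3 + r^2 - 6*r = (r + 3)*(r^2 - 2*r) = (r - 2)*(r + 3)*(r)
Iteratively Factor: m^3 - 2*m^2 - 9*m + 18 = (m - 3)*(m^2 + m - 6) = (m - 3)*(m - 2)*(m + 3)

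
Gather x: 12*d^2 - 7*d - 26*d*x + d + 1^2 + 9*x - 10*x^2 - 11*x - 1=12*d^2 - 6*d - 10*x^2 + x*(-26*d - 2)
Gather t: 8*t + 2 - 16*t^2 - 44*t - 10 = -16*t^2 - 36*t - 8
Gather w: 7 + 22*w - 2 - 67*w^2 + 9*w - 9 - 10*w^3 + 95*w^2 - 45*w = -10*w^3 + 28*w^2 - 14*w - 4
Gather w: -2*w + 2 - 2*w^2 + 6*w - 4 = -2*w^2 + 4*w - 2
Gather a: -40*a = -40*a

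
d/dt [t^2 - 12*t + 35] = 2*t - 12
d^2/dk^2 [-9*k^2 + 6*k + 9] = -18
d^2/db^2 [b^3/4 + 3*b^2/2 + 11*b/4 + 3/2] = 3*b/2 + 3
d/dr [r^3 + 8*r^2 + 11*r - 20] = 3*r^2 + 16*r + 11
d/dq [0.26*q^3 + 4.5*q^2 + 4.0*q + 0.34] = 0.78*q^2 + 9.0*q + 4.0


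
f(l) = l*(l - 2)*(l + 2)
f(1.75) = -1.64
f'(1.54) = 3.11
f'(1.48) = 2.57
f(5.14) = 115.24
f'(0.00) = -4.00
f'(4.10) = 46.43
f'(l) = l*(l - 2) + l*(l + 2) + (l - 2)*(l + 2) = 3*l^2 - 4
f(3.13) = 18.14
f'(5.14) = 75.26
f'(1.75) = 5.19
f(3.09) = 17.14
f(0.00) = 0.00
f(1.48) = -2.68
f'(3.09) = 24.64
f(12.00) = 1680.00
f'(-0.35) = -3.63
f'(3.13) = 25.39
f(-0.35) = 1.36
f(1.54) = -2.51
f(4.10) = 52.52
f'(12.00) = 428.00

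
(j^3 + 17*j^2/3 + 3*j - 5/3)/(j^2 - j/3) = j + 6 + 5/j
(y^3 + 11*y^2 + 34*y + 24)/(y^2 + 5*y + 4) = y + 6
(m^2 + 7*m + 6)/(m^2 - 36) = (m + 1)/(m - 6)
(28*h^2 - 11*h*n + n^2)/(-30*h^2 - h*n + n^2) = (-28*h^2 + 11*h*n - n^2)/(30*h^2 + h*n - n^2)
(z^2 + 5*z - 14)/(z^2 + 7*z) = (z - 2)/z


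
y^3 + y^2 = y^2*(y + 1)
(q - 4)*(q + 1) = q^2 - 3*q - 4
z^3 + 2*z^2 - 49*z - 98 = (z - 7)*(z + 2)*(z + 7)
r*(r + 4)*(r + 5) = r^3 + 9*r^2 + 20*r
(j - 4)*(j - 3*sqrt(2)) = j^2 - 3*sqrt(2)*j - 4*j + 12*sqrt(2)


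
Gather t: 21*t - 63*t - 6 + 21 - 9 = 6 - 42*t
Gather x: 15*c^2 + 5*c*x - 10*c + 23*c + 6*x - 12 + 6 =15*c^2 + 13*c + x*(5*c + 6) - 6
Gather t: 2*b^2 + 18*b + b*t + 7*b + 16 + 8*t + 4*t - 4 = 2*b^2 + 25*b + t*(b + 12) + 12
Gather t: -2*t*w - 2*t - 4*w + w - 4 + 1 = t*(-2*w - 2) - 3*w - 3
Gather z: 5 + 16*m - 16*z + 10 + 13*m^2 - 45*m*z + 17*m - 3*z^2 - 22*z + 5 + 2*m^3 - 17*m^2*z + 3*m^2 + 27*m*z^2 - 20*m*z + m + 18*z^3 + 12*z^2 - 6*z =2*m^3 + 16*m^2 + 34*m + 18*z^3 + z^2*(27*m + 9) + z*(-17*m^2 - 65*m - 44) + 20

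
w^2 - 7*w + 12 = (w - 4)*(w - 3)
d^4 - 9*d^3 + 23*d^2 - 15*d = d*(d - 5)*(d - 3)*(d - 1)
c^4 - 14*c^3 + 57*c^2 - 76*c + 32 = (c - 8)*(c - 4)*(c - 1)^2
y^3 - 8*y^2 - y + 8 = (y - 8)*(y - 1)*(y + 1)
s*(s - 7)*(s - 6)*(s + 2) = s^4 - 11*s^3 + 16*s^2 + 84*s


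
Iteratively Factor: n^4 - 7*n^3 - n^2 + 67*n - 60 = (n - 1)*(n^3 - 6*n^2 - 7*n + 60) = (n - 5)*(n - 1)*(n^2 - n - 12) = (n - 5)*(n - 4)*(n - 1)*(n + 3)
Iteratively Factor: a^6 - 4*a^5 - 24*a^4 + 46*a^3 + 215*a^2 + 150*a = (a + 1)*(a^5 - 5*a^4 - 19*a^3 + 65*a^2 + 150*a) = (a + 1)*(a + 3)*(a^4 - 8*a^3 + 5*a^2 + 50*a) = (a + 1)*(a + 2)*(a + 3)*(a^3 - 10*a^2 + 25*a) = (a - 5)*(a + 1)*(a + 2)*(a + 3)*(a^2 - 5*a) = a*(a - 5)*(a + 1)*(a + 2)*(a + 3)*(a - 5)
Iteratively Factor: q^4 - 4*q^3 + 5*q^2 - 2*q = (q - 1)*(q^3 - 3*q^2 + 2*q) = (q - 2)*(q - 1)*(q^2 - q) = (q - 2)*(q - 1)^2*(q)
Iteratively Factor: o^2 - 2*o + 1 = (o - 1)*(o - 1)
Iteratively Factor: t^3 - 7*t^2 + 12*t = (t - 3)*(t^2 - 4*t) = (t - 4)*(t - 3)*(t)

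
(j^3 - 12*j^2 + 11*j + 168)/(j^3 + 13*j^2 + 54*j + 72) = (j^2 - 15*j + 56)/(j^2 + 10*j + 24)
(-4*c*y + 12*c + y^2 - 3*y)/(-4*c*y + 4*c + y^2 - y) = (y - 3)/(y - 1)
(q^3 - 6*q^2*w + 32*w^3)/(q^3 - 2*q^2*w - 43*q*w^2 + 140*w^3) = (q^2 - 2*q*w - 8*w^2)/(q^2 + 2*q*w - 35*w^2)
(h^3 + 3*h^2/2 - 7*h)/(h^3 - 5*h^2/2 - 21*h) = (h - 2)/(h - 6)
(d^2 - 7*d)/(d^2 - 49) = d/(d + 7)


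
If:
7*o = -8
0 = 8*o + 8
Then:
No Solution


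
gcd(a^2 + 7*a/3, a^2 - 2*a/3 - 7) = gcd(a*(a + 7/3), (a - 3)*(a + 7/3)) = a + 7/3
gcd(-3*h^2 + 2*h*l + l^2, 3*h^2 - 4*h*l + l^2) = h - l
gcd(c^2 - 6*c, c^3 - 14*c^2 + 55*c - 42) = c - 6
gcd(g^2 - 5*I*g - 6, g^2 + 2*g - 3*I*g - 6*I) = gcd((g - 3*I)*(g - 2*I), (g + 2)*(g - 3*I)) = g - 3*I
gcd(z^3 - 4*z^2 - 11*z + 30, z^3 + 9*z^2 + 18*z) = z + 3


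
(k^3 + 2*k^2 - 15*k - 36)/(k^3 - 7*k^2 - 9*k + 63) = (k^2 - k - 12)/(k^2 - 10*k + 21)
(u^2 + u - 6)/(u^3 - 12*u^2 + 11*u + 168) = (u - 2)/(u^2 - 15*u + 56)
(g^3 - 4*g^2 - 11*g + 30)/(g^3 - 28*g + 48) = (g^2 - 2*g - 15)/(g^2 + 2*g - 24)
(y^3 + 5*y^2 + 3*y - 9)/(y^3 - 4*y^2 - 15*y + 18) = (y + 3)/(y - 6)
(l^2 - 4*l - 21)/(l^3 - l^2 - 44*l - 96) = (l - 7)/(l^2 - 4*l - 32)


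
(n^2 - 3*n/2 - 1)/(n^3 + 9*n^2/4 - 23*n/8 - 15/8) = 4*(n - 2)/(4*n^2 + 7*n - 15)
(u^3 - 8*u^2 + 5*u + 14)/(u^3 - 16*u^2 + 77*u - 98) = (u + 1)/(u - 7)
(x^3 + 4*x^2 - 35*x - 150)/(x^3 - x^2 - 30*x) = (x + 5)/x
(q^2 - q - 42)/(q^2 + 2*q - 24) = (q - 7)/(q - 4)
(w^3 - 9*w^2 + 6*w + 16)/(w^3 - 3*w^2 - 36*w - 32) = (w - 2)/(w + 4)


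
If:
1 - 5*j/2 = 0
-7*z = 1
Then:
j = 2/5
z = -1/7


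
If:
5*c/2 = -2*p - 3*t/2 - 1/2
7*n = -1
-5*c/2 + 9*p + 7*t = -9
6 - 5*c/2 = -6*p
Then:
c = 252/515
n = -1/7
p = -82/103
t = -9/103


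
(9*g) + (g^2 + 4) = g^2 + 9*g + 4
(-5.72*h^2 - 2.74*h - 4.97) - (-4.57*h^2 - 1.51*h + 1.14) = -1.15*h^2 - 1.23*h - 6.11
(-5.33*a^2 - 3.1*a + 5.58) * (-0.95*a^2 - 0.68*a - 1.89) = 5.0635*a^4 + 6.5694*a^3 + 6.8807*a^2 + 2.0646*a - 10.5462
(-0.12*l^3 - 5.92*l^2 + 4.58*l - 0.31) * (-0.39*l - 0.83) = 0.0468*l^4 + 2.4084*l^3 + 3.1274*l^2 - 3.6805*l + 0.2573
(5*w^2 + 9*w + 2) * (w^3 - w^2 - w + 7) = 5*w^5 + 4*w^4 - 12*w^3 + 24*w^2 + 61*w + 14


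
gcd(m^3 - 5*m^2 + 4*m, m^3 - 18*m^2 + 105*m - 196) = m - 4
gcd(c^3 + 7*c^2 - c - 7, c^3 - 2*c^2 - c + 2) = c^2 - 1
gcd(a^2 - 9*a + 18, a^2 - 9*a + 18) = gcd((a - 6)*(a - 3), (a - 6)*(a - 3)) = a^2 - 9*a + 18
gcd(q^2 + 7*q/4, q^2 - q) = q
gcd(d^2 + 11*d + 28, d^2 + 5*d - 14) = d + 7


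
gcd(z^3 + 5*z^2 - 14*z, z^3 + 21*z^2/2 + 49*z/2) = z^2 + 7*z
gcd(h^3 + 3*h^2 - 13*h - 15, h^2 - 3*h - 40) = h + 5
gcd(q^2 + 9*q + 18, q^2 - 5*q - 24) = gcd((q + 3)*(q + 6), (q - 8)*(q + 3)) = q + 3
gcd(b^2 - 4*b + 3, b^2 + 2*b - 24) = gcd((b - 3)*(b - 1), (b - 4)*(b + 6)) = 1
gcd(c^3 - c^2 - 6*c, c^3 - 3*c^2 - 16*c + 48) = c - 3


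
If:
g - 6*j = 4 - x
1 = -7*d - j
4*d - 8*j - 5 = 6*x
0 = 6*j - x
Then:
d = -1/8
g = 4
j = -1/8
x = -3/4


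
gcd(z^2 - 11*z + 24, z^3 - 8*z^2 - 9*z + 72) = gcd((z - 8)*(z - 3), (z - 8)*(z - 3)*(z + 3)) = z^2 - 11*z + 24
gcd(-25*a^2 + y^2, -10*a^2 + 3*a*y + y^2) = 5*a + y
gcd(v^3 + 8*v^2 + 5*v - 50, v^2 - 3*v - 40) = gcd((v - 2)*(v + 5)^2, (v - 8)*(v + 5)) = v + 5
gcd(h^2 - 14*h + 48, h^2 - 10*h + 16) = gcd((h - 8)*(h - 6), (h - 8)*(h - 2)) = h - 8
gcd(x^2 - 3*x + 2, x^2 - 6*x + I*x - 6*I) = 1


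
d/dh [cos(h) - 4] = -sin(h)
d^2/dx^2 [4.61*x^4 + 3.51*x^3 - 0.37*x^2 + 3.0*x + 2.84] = 55.32*x^2 + 21.06*x - 0.74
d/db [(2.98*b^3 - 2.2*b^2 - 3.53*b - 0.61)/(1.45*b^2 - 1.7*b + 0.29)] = (4.321*b^4 - 10.132*b^3 + 11.4511*b^2 + 0.493*b - 2.0607)/(2.1025*b^4 - 4.93*b^3 + 3.731*b^2 - 0.986*b + 0.0841)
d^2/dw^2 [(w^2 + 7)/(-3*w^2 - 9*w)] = 2*(w^3 - 7*w^2 - 21*w - 21)/(w^3*(w^3 + 9*w^2 + 27*w + 27))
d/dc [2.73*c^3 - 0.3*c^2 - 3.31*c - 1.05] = 8.19*c^2 - 0.6*c - 3.31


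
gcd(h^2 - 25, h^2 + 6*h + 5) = h + 5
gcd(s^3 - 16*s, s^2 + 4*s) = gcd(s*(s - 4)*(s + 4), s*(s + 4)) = s^2 + 4*s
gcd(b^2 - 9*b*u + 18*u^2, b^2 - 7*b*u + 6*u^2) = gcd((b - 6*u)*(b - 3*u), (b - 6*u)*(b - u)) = -b + 6*u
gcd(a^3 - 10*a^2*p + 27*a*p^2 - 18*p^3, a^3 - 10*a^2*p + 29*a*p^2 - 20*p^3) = -a + p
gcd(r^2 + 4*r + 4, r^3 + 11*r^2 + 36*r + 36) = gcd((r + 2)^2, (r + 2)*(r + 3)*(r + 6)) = r + 2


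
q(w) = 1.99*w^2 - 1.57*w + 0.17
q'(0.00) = -1.57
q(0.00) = 0.17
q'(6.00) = 22.31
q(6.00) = 62.39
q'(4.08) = 14.67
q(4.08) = 26.89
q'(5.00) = 18.33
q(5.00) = 42.07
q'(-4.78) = -20.59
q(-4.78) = 53.14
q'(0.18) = -0.85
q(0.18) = -0.05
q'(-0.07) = -1.85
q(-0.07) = 0.29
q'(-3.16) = -14.15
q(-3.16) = 25.00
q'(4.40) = 15.94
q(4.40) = 31.79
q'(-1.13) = -6.07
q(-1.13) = 4.49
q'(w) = 3.98*w - 1.57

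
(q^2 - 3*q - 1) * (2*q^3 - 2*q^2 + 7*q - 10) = 2*q^5 - 8*q^4 + 11*q^3 - 29*q^2 + 23*q + 10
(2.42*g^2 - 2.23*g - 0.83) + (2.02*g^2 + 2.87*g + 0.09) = 4.44*g^2 + 0.64*g - 0.74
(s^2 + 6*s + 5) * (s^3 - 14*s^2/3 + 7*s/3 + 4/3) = s^5 + 4*s^4/3 - 62*s^3/3 - 8*s^2 + 59*s/3 + 20/3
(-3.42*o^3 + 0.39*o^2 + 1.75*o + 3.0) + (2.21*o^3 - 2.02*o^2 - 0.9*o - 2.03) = -1.21*o^3 - 1.63*o^2 + 0.85*o + 0.97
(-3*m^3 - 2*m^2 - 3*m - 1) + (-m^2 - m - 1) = -3*m^3 - 3*m^2 - 4*m - 2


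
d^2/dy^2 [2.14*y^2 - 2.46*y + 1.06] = 4.28000000000000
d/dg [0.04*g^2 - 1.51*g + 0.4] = 0.08*g - 1.51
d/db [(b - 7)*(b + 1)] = 2*b - 6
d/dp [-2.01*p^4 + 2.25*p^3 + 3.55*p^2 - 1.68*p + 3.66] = -8.04*p^3 + 6.75*p^2 + 7.1*p - 1.68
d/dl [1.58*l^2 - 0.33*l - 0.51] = 3.16*l - 0.33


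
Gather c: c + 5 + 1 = c + 6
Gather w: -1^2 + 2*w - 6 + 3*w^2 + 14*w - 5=3*w^2 + 16*w - 12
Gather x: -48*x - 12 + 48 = 36 - 48*x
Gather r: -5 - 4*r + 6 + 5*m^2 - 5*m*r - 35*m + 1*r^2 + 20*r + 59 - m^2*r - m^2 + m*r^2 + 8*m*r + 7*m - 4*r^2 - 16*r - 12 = 4*m^2 - 28*m + r^2*(m - 3) + r*(-m^2 + 3*m) + 48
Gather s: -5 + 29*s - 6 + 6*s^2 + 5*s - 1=6*s^2 + 34*s - 12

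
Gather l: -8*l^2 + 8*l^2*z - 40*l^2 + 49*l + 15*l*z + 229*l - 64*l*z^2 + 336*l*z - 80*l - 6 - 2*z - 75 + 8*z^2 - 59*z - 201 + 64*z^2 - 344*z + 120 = l^2*(8*z - 48) + l*(-64*z^2 + 351*z + 198) + 72*z^2 - 405*z - 162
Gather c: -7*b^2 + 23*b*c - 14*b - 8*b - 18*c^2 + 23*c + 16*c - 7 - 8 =-7*b^2 - 22*b - 18*c^2 + c*(23*b + 39) - 15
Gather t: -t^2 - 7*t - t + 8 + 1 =-t^2 - 8*t + 9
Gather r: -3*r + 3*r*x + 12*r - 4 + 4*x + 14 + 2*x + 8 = r*(3*x + 9) + 6*x + 18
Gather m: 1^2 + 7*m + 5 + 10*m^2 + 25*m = 10*m^2 + 32*m + 6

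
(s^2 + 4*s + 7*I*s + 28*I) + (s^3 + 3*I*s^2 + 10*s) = s^3 + s^2 + 3*I*s^2 + 14*s + 7*I*s + 28*I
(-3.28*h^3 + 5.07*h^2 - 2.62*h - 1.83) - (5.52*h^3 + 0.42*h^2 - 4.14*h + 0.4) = -8.8*h^3 + 4.65*h^2 + 1.52*h - 2.23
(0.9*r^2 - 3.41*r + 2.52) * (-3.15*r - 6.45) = -2.835*r^3 + 4.9365*r^2 + 14.0565*r - 16.254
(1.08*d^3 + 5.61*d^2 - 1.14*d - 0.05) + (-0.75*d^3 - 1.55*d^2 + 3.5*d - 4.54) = 0.33*d^3 + 4.06*d^2 + 2.36*d - 4.59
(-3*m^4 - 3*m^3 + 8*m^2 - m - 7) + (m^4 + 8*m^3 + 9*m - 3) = -2*m^4 + 5*m^3 + 8*m^2 + 8*m - 10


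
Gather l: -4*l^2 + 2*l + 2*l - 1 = -4*l^2 + 4*l - 1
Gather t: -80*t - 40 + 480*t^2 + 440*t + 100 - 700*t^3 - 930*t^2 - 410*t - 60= -700*t^3 - 450*t^2 - 50*t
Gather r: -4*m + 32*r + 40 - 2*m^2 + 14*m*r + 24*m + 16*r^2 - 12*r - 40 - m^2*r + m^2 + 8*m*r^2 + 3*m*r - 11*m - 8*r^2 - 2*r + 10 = -m^2 + 9*m + r^2*(8*m + 8) + r*(-m^2 + 17*m + 18) + 10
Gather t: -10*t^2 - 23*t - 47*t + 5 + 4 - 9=-10*t^2 - 70*t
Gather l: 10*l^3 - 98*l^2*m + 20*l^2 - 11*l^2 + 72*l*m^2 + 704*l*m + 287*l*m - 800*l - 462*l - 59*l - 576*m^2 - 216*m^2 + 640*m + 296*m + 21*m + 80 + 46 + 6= 10*l^3 + l^2*(9 - 98*m) + l*(72*m^2 + 991*m - 1321) - 792*m^2 + 957*m + 132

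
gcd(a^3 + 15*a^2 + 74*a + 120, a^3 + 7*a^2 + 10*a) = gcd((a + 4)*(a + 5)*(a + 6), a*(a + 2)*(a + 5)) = a + 5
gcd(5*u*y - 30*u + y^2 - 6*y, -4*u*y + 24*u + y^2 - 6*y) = y - 6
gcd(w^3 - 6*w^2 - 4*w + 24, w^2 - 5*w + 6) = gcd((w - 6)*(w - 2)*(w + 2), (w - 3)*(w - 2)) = w - 2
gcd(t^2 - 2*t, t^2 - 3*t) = t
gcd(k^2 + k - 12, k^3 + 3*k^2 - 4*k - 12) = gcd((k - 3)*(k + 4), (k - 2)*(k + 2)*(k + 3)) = 1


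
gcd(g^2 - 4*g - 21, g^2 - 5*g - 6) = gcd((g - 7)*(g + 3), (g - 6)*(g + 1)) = 1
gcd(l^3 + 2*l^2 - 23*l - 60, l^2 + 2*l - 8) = l + 4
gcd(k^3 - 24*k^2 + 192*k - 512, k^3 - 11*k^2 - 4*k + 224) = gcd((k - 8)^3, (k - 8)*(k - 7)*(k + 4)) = k - 8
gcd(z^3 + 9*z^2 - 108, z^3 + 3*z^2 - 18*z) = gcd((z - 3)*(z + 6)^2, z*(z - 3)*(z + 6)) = z^2 + 3*z - 18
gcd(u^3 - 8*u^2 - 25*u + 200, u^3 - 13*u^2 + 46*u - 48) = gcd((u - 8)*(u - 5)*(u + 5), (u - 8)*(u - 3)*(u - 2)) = u - 8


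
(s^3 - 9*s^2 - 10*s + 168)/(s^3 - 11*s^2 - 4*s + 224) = (s - 6)/(s - 8)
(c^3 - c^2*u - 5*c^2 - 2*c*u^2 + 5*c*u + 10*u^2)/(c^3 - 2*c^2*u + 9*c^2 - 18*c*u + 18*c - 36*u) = (c^2 + c*u - 5*c - 5*u)/(c^2 + 9*c + 18)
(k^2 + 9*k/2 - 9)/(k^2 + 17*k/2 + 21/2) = (2*k^2 + 9*k - 18)/(2*k^2 + 17*k + 21)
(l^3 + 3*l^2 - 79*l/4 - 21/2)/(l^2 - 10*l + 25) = (4*l^3 + 12*l^2 - 79*l - 42)/(4*(l^2 - 10*l + 25))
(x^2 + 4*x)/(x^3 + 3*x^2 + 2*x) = (x + 4)/(x^2 + 3*x + 2)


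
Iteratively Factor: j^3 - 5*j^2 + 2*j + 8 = (j - 2)*(j^2 - 3*j - 4) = (j - 2)*(j + 1)*(j - 4)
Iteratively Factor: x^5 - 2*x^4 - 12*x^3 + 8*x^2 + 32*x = (x + 2)*(x^4 - 4*x^3 - 4*x^2 + 16*x) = (x + 2)^2*(x^3 - 6*x^2 + 8*x) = (x - 4)*(x + 2)^2*(x^2 - 2*x) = (x - 4)*(x - 2)*(x + 2)^2*(x)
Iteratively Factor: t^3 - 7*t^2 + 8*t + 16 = (t - 4)*(t^2 - 3*t - 4) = (t - 4)^2*(t + 1)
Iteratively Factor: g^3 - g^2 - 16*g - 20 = (g - 5)*(g^2 + 4*g + 4) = (g - 5)*(g + 2)*(g + 2)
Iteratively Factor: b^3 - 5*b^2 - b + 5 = (b - 1)*(b^2 - 4*b - 5) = (b - 1)*(b + 1)*(b - 5)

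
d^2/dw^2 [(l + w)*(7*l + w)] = 2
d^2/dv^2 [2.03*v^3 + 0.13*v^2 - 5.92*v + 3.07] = 12.18*v + 0.26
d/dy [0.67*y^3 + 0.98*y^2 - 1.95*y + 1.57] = 2.01*y^2 + 1.96*y - 1.95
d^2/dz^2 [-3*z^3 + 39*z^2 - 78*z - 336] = 78 - 18*z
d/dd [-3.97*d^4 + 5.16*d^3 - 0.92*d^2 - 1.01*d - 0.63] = -15.88*d^3 + 15.48*d^2 - 1.84*d - 1.01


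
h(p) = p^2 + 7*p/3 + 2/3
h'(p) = 2*p + 7/3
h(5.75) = 47.15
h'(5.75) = 13.83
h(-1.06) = -0.68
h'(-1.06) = 0.21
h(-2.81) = 2.01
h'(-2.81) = -3.29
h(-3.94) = 7.00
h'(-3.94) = -5.55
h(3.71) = 23.09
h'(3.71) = 9.75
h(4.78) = 34.67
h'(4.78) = 11.89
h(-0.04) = 0.57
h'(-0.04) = 2.25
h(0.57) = 2.32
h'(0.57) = 3.47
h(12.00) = 172.67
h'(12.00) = 26.33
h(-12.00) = 116.67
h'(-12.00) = -21.67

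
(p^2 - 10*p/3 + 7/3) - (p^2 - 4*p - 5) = 2*p/3 + 22/3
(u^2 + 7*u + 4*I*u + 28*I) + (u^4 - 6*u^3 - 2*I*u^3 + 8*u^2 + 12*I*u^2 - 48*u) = u^4 - 6*u^3 - 2*I*u^3 + 9*u^2 + 12*I*u^2 - 41*u + 4*I*u + 28*I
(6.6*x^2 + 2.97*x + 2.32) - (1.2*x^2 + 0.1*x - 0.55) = 5.4*x^2 + 2.87*x + 2.87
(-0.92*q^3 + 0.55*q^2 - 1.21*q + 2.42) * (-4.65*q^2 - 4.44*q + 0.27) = 4.278*q^5 + 1.5273*q^4 + 2.9361*q^3 - 5.7321*q^2 - 11.0715*q + 0.6534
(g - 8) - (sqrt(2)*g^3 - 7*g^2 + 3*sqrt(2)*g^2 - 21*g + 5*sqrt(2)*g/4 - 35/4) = -sqrt(2)*g^3 - 3*sqrt(2)*g^2 + 7*g^2 - 5*sqrt(2)*g/4 + 22*g + 3/4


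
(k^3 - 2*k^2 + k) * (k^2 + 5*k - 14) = k^5 + 3*k^4 - 23*k^3 + 33*k^2 - 14*k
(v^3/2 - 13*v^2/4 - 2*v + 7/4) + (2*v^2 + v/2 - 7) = v^3/2 - 5*v^2/4 - 3*v/2 - 21/4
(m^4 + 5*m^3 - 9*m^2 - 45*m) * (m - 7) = m^5 - 2*m^4 - 44*m^3 + 18*m^2 + 315*m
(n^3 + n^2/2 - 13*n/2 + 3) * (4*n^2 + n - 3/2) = 4*n^5 + 3*n^4 - 27*n^3 + 19*n^2/4 + 51*n/4 - 9/2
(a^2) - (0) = a^2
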